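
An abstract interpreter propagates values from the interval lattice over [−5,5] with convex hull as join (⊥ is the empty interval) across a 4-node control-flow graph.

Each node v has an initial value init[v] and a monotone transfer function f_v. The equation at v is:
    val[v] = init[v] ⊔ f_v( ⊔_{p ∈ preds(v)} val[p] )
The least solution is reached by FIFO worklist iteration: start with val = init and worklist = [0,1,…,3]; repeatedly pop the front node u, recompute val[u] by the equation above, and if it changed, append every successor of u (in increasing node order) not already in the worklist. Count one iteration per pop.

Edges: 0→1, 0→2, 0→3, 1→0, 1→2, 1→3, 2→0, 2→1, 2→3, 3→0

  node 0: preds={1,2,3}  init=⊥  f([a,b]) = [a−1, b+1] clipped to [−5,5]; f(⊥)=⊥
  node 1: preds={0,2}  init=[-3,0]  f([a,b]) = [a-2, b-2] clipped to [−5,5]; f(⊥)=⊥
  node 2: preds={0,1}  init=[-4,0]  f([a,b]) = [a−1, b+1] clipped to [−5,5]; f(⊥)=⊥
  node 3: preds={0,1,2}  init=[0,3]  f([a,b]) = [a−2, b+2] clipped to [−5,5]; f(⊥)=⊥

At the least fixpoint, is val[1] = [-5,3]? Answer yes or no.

yes

Iteration log — 9 steps:
  step 1. node 0  ⊔preds=[-4,3]  new=[-5,4]  old=⊥  +wl: 
  step 2. node 1  ⊔preds=[-5,4]  new=[-5,2]  old=[-3,0]  +wl: 0
  step 3. node 2  ⊔preds=[-5,4]  new=[-5,5]  old=[-4,0]  +wl: 1
  step 4. node 3  ⊔preds=[-5,5]  new=[-5,5]  old=[0,3]  +wl: 
  step 5. node 0  ⊔preds=[-5,5]  new=[-5,5]  old=[-5,4]  +wl: 2,3
  step 6. node 1  ⊔preds=[-5,5]  new=[-5,3]  old=[-5,2]  +wl: 0
  step 7. node 2  ⊔preds=[-5,5]  new=[-5,5]  stable
  step 8. node 3  ⊔preds=[-5,5]  new=[-5,5]  stable
  step 9. node 0  ⊔preds=[-5,5]  new=[-5,5]  stable

Least fixpoint reached:
  node 0: [-5,5]
  node 1: [-5,3]
  node 2: [-5,5]
  node 3: [-5,5]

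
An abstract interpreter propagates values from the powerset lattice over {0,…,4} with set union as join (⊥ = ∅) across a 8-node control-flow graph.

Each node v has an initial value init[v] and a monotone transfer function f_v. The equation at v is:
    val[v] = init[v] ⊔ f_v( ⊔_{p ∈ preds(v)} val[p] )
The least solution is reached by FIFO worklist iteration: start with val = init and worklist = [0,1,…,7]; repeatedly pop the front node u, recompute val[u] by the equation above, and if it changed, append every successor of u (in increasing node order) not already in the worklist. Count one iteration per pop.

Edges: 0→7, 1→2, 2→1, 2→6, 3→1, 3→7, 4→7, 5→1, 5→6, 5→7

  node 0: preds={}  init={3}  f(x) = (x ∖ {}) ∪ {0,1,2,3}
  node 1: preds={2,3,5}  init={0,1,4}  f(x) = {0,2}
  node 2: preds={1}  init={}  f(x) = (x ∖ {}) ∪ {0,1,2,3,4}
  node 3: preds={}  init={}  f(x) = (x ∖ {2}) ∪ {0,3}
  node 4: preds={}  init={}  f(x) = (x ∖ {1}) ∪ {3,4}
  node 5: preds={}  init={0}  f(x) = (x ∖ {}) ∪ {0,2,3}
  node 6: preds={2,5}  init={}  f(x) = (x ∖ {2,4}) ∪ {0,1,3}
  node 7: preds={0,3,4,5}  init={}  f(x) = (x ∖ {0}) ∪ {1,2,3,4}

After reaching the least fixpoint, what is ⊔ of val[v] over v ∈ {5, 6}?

{0,1,2,3}

Worklist (9 pops):
  #1 pop 0: in={} → {0,1,2,3} (was {3}); enqueue []
  #2 pop 1: in={0} → {0,1,2,4} (was {0,1,4}); enqueue []
  #3 pop 2: in={0,1,2,4} → {0,1,2,3,4} (was {}); enqueue [1]
  #4 pop 3: in={} → {0,3} (was {}); enqueue []
  #5 pop 4: in={} → {3,4} (was {}); enqueue []
  #6 pop 5: in={} → {0,2,3} (was {0}); enqueue []
  #7 pop 6: in={0,1,2,3,4} → {0,1,3} (was {}); enqueue []
  #8 pop 7: in={0,1,2,3,4} → {1,2,3,4} (was {}); enqueue []
  #9 pop 1: in={0,1,2,3,4} → {0,1,2,4} (no change)

Fixpoint:
  val[0] = {0,1,2,3}
  val[1] = {0,1,2,4}
  val[2] = {0,1,2,3,4}
  val[3] = {0,3}
  val[4] = {3,4}
  val[5] = {0,2,3}
  val[6] = {0,1,3}
  val[7] = {1,2,3,4}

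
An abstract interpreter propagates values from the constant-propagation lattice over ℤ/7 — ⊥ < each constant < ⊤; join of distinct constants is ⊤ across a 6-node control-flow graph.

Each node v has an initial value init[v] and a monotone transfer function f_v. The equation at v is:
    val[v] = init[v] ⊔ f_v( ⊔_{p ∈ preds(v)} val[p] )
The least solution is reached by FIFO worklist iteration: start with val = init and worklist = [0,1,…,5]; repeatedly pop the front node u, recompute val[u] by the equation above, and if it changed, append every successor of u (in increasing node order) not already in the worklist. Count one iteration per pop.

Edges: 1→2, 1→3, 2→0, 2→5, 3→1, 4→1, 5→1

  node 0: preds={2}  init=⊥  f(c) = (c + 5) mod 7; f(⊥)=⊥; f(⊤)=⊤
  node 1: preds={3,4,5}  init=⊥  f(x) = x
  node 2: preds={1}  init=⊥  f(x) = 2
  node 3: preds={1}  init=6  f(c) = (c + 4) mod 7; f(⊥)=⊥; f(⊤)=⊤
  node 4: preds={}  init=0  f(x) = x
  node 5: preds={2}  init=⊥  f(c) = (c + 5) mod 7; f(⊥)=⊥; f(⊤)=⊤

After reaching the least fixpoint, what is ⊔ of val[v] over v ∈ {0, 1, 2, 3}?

Worklist (8 pops):
  #1 pop 0: in=⊥ → ⊥ (no change)
  #2 pop 1: in=⊤ → ⊤ (was ⊥); enqueue []
  #3 pop 2: in=⊤ → 2 (was ⊥); enqueue [0]
  #4 pop 3: in=⊤ → ⊤ (was 6); enqueue [1]
  #5 pop 4: in=⊥ → 0 (no change)
  #6 pop 5: in=2 → 0 (was ⊥); enqueue []
  #7 pop 0: in=2 → 0 (was ⊥); enqueue []
  #8 pop 1: in=⊤ → ⊤ (no change)

Fixpoint:
  val[0] = 0
  val[1] = ⊤
  val[2] = 2
  val[3] = ⊤
  val[4] = 0
  val[5] = 0

⊤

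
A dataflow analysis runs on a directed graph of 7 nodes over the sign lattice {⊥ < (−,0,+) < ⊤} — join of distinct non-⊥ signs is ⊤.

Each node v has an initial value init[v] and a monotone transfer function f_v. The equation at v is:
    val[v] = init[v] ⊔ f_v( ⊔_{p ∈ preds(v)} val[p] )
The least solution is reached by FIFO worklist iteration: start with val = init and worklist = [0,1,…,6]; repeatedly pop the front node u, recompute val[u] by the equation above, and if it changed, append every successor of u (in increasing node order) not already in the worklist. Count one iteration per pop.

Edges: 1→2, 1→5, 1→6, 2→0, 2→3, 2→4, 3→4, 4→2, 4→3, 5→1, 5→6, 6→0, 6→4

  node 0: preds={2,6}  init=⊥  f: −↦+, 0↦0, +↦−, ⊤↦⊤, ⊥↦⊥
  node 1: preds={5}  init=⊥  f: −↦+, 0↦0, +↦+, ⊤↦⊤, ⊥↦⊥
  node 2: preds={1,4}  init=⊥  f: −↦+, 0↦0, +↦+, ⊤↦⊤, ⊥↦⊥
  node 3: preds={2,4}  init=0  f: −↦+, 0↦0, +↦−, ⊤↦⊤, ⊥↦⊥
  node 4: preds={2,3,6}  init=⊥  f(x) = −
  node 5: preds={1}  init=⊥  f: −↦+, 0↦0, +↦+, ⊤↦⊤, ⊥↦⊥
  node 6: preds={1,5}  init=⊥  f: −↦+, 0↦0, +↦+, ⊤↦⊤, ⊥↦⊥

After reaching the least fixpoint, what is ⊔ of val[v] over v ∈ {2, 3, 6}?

Worklist (11 pops):
  #1 pop 0: in=⊥ → ⊥ (no change)
  #2 pop 1: in=⊥ → ⊥ (no change)
  #3 pop 2: in=⊥ → ⊥ (no change)
  #4 pop 3: in=⊥ → 0 (no change)
  #5 pop 4: in=0 → − (was ⊥); enqueue [2,3]
  #6 pop 5: in=⊥ → ⊥ (no change)
  #7 pop 6: in=⊥ → ⊥ (no change)
  #8 pop 2: in=− → + (was ⊥); enqueue [0,4]
  #9 pop 3: in=⊤ → ⊤ (was 0); enqueue []
  #10 pop 0: in=+ → − (was ⊥); enqueue []
  #11 pop 4: in=⊤ → − (no change)

Fixpoint:
  val[0] = −
  val[1] = ⊥
  val[2] = +
  val[3] = ⊤
  val[4] = −
  val[5] = ⊥
  val[6] = ⊥

⊤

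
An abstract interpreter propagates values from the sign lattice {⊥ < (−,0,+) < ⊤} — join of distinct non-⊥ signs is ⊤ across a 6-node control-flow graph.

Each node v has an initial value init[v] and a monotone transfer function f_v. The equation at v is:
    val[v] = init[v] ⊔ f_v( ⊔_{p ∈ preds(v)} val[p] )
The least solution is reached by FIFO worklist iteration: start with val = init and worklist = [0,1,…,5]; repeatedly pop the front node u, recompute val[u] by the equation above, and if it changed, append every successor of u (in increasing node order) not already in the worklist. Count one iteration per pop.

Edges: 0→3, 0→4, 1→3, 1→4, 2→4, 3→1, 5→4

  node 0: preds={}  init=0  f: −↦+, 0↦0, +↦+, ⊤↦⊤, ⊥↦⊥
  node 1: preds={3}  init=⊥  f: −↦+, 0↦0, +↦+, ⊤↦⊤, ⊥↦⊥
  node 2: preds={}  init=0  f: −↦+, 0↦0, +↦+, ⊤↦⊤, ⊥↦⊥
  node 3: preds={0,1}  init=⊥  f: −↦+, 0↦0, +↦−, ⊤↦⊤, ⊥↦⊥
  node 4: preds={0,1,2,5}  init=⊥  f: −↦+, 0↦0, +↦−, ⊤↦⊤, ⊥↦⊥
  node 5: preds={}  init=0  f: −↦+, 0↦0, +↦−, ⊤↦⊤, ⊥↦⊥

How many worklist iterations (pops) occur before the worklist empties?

Worklist (9 pops):
  #1 pop 0: in=⊥ → 0 (no change)
  #2 pop 1: in=⊥ → ⊥ (no change)
  #3 pop 2: in=⊥ → 0 (no change)
  #4 pop 3: in=0 → 0 (was ⊥); enqueue [1]
  #5 pop 4: in=0 → 0 (was ⊥); enqueue []
  #6 pop 5: in=⊥ → 0 (no change)
  #7 pop 1: in=0 → 0 (was ⊥); enqueue [3,4]
  #8 pop 3: in=0 → 0 (no change)
  #9 pop 4: in=0 → 0 (no change)

Fixpoint:
  val[0] = 0
  val[1] = 0
  val[2] = 0
  val[3] = 0
  val[4] = 0
  val[5] = 0

9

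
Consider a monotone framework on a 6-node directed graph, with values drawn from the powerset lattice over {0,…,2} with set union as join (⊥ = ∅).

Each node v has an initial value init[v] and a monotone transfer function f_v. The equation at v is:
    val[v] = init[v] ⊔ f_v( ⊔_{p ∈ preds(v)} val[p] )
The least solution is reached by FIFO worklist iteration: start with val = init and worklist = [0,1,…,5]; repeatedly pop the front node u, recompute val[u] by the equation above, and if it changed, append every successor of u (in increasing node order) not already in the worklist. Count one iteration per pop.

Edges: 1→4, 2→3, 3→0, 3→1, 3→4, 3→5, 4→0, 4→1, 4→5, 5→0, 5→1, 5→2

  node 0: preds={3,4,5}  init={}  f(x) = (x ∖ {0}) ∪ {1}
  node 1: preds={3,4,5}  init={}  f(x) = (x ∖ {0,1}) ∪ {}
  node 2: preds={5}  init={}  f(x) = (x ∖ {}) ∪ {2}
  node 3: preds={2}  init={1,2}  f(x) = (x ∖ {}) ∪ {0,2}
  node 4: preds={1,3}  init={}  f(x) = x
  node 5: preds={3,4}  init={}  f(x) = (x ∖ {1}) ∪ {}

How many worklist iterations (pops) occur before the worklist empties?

Trace (10 dequeues):
  [1] u=0 | in {1,2} | out {1,2} | prev {} | push {}
  [2] u=1 | in {1,2} | out {2} | prev {} | push {}
  [3] u=2 | in {} | out {2} | prev {} | push {}
  [4] u=3 | in {2} | out {0,1,2} | prev {1,2} | push {0,1}
  [5] u=4 | in {0,1,2} | out {0,1,2} | prev {} | push {}
  [6] u=5 | in {0,1,2} | out {0,2} | prev {} | push {2}
  [7] u=0 | in {0,1,2} | out {1,2} | ==
  [8] u=1 | in {0,1,2} | out {2} | ==
  [9] u=2 | in {0,2} | out {0,2} | prev {2} | push {3}
  [10] u=3 | in {0,2} | out {0,1,2} | ==

Converged values:
  [0] {1,2}
  [1] {2}
  [2] {0,2}
  [3] {0,1,2}
  [4] {0,1,2}
  [5] {0,2}

10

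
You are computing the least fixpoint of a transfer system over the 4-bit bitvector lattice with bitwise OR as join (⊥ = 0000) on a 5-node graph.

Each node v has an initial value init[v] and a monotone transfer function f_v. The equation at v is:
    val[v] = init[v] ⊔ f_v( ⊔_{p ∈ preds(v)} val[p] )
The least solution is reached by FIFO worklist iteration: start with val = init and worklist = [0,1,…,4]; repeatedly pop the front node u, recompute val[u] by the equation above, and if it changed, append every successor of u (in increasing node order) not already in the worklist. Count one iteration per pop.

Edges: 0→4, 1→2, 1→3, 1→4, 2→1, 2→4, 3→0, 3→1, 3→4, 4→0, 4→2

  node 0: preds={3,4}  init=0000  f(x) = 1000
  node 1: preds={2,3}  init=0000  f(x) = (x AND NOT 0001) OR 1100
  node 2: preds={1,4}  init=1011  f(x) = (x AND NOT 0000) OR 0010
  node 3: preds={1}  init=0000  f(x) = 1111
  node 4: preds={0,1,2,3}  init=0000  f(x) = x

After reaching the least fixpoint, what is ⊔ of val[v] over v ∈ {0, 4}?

Trace (8 dequeues):
  [1] u=0 | in 0000 | out 1000 | prev 0000 | push {}
  [2] u=1 | in 1011 | out 1110 | prev 0000 | push {}
  [3] u=2 | in 1110 | out 1111 | prev 1011 | push {1}
  [4] u=3 | in 1110 | out 1111 | prev 0000 | push {0}
  [5] u=4 | in 1111 | out 1111 | prev 0000 | push {2}
  [6] u=1 | in 1111 | out 1110 | ==
  [7] u=0 | in 1111 | out 1000 | ==
  [8] u=2 | in 1111 | out 1111 | ==

Converged values:
  [0] 1000
  [1] 1110
  [2] 1111
  [3] 1111
  [4] 1111

1111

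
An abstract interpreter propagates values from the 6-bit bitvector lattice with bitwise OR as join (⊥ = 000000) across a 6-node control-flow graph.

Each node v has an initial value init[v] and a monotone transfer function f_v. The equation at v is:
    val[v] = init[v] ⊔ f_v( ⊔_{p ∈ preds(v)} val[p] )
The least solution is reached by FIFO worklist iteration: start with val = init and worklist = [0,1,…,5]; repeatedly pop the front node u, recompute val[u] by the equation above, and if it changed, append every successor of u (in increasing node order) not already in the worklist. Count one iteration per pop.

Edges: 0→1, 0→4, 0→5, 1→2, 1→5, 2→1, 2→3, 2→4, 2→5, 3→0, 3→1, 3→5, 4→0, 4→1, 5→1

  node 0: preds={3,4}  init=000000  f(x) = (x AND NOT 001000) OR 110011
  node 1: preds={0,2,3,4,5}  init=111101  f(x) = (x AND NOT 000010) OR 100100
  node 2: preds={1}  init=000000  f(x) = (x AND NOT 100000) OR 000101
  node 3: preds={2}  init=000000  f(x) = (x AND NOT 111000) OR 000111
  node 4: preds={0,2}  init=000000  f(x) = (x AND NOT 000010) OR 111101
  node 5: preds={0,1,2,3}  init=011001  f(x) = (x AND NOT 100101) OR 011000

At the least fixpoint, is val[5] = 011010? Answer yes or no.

Trace (11 dequeues):
  [1] u=0 | in 000000 | out 110011 | prev 000000 | push {}
  [2] u=1 | in 111011 | out 111101 | ==
  [3] u=2 | in 111101 | out 011101 | prev 000000 | push {1}
  [4] u=3 | in 011101 | out 000111 | prev 000000 | push {0}
  [5] u=4 | in 111111 | out 111101 | prev 000000 | push {}
  [6] u=5 | in 111111 | out 011011 | prev 011001 | push {}
  [7] u=1 | in 111111 | out 111101 | ==
  [8] u=0 | in 111111 | out 110111 | prev 110011 | push {1,4,5}
  [9] u=1 | in 111111 | out 111101 | ==
  [10] u=4 | in 111111 | out 111101 | ==
  [11] u=5 | in 111111 | out 011011 | ==

Converged values:
  [0] 110111
  [1] 111101
  [2] 011101
  [3] 000111
  [4] 111101
  [5] 011011

no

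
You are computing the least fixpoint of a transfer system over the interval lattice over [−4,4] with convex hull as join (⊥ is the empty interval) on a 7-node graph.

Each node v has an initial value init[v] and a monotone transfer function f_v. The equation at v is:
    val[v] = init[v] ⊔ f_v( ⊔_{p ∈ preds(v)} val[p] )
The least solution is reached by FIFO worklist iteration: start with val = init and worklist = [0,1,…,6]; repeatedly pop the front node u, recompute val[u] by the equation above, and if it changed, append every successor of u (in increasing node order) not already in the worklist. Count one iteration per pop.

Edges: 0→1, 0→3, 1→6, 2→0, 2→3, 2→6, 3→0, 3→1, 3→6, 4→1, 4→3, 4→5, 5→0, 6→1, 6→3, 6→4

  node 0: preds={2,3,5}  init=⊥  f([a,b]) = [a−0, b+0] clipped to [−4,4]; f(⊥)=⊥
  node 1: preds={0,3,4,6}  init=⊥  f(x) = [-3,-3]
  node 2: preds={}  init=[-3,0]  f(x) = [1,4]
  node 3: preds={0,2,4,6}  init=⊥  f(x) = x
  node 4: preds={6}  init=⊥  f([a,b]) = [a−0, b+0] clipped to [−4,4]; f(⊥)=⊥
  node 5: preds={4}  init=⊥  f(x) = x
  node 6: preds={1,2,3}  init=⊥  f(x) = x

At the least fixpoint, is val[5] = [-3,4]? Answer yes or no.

yes

Worklist (15 pops):
  #1 pop 0: in=[-3,0] → [-3,0] (was ⊥); enqueue []
  #2 pop 1: in=[-3,0] → [-3,-3] (was ⊥); enqueue []
  #3 pop 2: in=⊥ → [-3,4] (was [-3,0]); enqueue [0]
  #4 pop 3: in=[-3,4] → [-3,4] (was ⊥); enqueue [1]
  #5 pop 4: in=⊥ → ⊥ (no change)
  #6 pop 5: in=⊥ → ⊥ (no change)
  #7 pop 6: in=[-3,4] → [-3,4] (was ⊥); enqueue [3,4]
  #8 pop 0: in=[-3,4] → [-3,4] (was [-3,0]); enqueue []
  #9 pop 1: in=[-3,4] → [-3,-3] (no change)
  #10 pop 3: in=[-3,4] → [-3,4] (no change)
  #11 pop 4: in=[-3,4] → [-3,4] (was ⊥); enqueue [1,3,5]
  #12 pop 1: in=[-3,4] → [-3,-3] (no change)
  #13 pop 3: in=[-3,4] → [-3,4] (no change)
  #14 pop 5: in=[-3,4] → [-3,4] (was ⊥); enqueue [0]
  #15 pop 0: in=[-3,4] → [-3,4] (no change)

Fixpoint:
  val[0] = [-3,4]
  val[1] = [-3,-3]
  val[2] = [-3,4]
  val[3] = [-3,4]
  val[4] = [-3,4]
  val[5] = [-3,4]
  val[6] = [-3,4]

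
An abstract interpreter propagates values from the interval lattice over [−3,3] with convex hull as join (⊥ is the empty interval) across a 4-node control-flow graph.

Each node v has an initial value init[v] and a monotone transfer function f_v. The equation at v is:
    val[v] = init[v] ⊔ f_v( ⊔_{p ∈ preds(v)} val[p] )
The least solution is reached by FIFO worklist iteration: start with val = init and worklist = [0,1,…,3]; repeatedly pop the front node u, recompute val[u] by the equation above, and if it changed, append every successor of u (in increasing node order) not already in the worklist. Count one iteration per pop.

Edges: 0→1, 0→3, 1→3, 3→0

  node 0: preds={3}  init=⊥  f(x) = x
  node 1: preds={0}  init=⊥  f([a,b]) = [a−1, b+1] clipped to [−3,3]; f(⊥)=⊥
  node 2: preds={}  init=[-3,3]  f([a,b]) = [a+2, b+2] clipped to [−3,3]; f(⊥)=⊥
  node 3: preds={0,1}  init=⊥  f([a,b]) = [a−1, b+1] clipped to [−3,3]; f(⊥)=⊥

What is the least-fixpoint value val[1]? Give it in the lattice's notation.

⊥

Worklist (4 pops):
  #1 pop 0: in=⊥ → ⊥ (no change)
  #2 pop 1: in=⊥ → ⊥ (no change)
  #3 pop 2: in=⊥ → [-3,3] (no change)
  #4 pop 3: in=⊥ → ⊥ (no change)

Fixpoint:
  val[0] = ⊥
  val[1] = ⊥
  val[2] = [-3,3]
  val[3] = ⊥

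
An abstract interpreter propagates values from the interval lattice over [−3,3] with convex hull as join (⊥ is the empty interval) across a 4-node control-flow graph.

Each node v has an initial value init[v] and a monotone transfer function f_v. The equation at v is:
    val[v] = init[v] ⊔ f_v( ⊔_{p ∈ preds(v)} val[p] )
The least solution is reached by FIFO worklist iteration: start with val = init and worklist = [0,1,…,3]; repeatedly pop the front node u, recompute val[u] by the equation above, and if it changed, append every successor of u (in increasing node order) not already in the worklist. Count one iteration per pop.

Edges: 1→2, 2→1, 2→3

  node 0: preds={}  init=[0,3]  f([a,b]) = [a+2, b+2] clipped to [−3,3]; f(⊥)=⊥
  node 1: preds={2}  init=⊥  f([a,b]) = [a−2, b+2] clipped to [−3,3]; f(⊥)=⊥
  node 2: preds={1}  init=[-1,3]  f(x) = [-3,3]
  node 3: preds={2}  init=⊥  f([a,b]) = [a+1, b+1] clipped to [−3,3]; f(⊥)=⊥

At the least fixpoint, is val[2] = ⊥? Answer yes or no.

no

Worklist (5 pops):
  #1 pop 0: in=⊥ → [0,3] (no change)
  #2 pop 1: in=[-1,3] → [-3,3] (was ⊥); enqueue []
  #3 pop 2: in=[-3,3] → [-3,3] (was [-1,3]); enqueue [1]
  #4 pop 3: in=[-3,3] → [-2,3] (was ⊥); enqueue []
  #5 pop 1: in=[-3,3] → [-3,3] (no change)

Fixpoint:
  val[0] = [0,3]
  val[1] = [-3,3]
  val[2] = [-3,3]
  val[3] = [-2,3]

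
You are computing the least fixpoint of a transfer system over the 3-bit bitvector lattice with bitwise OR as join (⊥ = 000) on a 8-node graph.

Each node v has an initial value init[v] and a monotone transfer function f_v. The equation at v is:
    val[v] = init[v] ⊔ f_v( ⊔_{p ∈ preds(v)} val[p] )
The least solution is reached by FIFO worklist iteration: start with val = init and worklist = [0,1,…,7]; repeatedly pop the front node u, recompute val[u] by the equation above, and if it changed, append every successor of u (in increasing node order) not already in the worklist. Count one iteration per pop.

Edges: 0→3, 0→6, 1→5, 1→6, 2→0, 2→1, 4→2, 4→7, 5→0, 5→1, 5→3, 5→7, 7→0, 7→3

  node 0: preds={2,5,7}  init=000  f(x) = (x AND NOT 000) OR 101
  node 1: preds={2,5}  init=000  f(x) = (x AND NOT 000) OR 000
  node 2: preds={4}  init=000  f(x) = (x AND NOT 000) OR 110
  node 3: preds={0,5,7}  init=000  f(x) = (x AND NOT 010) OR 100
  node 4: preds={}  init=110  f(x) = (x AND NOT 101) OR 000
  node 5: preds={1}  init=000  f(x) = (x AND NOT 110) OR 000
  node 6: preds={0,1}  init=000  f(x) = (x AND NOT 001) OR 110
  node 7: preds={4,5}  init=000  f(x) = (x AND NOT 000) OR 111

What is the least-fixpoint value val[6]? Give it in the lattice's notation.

Trace (13 dequeues):
  [1] u=0 | in 000 | out 101 | prev 000 | push {}
  [2] u=1 | in 000 | out 000 | ==
  [3] u=2 | in 110 | out 110 | prev 000 | push {0,1}
  [4] u=3 | in 101 | out 101 | prev 000 | push {}
  [5] u=4 | in 000 | out 110 | ==
  [6] u=5 | in 000 | out 000 | ==
  [7] u=6 | in 101 | out 110 | prev 000 | push {}
  [8] u=7 | in 110 | out 111 | prev 000 | push {3}
  [9] u=0 | in 111 | out 111 | prev 101 | push {6}
  [10] u=1 | in 110 | out 110 | prev 000 | push {5}
  [11] u=3 | in 111 | out 101 | ==
  [12] u=6 | in 111 | out 110 | ==
  [13] u=5 | in 110 | out 000 | ==

Converged values:
  [0] 111
  [1] 110
  [2] 110
  [3] 101
  [4] 110
  [5] 000
  [6] 110
  [7] 111

110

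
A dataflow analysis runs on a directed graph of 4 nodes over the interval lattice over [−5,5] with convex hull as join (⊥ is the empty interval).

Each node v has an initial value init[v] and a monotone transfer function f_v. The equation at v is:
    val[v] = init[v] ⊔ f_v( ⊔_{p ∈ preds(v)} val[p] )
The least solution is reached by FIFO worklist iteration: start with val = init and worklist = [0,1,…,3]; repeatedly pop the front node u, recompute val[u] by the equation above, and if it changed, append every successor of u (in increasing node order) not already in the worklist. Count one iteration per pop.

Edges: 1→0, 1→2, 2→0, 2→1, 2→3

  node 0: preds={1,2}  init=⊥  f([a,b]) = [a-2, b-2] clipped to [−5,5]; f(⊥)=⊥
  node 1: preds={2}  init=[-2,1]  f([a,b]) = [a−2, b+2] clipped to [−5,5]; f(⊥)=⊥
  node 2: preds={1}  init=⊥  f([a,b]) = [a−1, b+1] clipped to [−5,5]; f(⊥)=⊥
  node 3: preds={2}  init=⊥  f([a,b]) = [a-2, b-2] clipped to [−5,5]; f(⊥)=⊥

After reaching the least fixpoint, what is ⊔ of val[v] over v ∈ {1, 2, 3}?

Worklist (13 pops):
  #1 pop 0: in=[-2,1] → [-4,-1] (was ⊥); enqueue []
  #2 pop 1: in=⊥ → [-2,1] (no change)
  #3 pop 2: in=[-2,1] → [-3,2] (was ⊥); enqueue [0,1]
  #4 pop 3: in=[-3,2] → [-5,0] (was ⊥); enqueue []
  #5 pop 0: in=[-3,2] → [-5,0] (was [-4,-1]); enqueue []
  #6 pop 1: in=[-3,2] → [-5,4] (was [-2,1]); enqueue [0,2]
  #7 pop 0: in=[-5,4] → [-5,2] (was [-5,0]); enqueue []
  #8 pop 2: in=[-5,4] → [-5,5] (was [-3,2]); enqueue [0,1,3]
  #9 pop 0: in=[-5,5] → [-5,3] (was [-5,2]); enqueue []
  #10 pop 1: in=[-5,5] → [-5,5] (was [-5,4]); enqueue [0,2]
  #11 pop 3: in=[-5,5] → [-5,3] (was [-5,0]); enqueue []
  #12 pop 0: in=[-5,5] → [-5,3] (no change)
  #13 pop 2: in=[-5,5] → [-5,5] (no change)

Fixpoint:
  val[0] = [-5,3]
  val[1] = [-5,5]
  val[2] = [-5,5]
  val[3] = [-5,3]

[-5,5]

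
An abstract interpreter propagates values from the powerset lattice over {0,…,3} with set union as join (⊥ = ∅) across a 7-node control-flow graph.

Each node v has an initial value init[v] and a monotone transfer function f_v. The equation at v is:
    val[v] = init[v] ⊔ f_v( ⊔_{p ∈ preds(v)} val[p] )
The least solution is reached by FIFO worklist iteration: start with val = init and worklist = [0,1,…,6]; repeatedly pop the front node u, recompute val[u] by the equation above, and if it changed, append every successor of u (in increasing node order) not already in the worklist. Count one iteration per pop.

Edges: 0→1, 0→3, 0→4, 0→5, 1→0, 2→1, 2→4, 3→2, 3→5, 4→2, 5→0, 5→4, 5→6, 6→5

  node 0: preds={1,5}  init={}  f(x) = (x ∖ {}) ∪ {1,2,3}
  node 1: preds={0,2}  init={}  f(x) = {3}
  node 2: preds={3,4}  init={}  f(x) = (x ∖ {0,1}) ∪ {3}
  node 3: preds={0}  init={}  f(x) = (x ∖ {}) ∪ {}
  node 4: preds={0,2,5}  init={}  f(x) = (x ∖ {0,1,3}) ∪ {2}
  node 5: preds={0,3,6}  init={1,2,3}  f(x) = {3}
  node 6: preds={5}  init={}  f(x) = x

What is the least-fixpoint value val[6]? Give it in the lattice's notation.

{1,2,3}

Trace (13 dequeues):
  [1] u=0 | in {1,2,3} | out {1,2,3} | prev {} | push {}
  [2] u=1 | in {1,2,3} | out {3} | prev {} | push {0}
  [3] u=2 | in {} | out {3} | prev {} | push {1}
  [4] u=3 | in {1,2,3} | out {1,2,3} | prev {} | push {2}
  [5] u=4 | in {1,2,3} | out {2} | prev {} | push {}
  [6] u=5 | in {1,2,3} | out {1,2,3} | ==
  [7] u=6 | in {1,2,3} | out {1,2,3} | prev {} | push {5}
  [8] u=0 | in {1,2,3} | out {1,2,3} | ==
  [9] u=1 | in {1,2,3} | out {3} | ==
  [10] u=2 | in {1,2,3} | out {2,3} | prev {3} | push {1,4}
  [11] u=5 | in {1,2,3} | out {1,2,3} | ==
  [12] u=1 | in {1,2,3} | out {3} | ==
  [13] u=4 | in {1,2,3} | out {2} | ==

Converged values:
  [0] {1,2,3}
  [1] {3}
  [2] {2,3}
  [3] {1,2,3}
  [4] {2}
  [5] {1,2,3}
  [6] {1,2,3}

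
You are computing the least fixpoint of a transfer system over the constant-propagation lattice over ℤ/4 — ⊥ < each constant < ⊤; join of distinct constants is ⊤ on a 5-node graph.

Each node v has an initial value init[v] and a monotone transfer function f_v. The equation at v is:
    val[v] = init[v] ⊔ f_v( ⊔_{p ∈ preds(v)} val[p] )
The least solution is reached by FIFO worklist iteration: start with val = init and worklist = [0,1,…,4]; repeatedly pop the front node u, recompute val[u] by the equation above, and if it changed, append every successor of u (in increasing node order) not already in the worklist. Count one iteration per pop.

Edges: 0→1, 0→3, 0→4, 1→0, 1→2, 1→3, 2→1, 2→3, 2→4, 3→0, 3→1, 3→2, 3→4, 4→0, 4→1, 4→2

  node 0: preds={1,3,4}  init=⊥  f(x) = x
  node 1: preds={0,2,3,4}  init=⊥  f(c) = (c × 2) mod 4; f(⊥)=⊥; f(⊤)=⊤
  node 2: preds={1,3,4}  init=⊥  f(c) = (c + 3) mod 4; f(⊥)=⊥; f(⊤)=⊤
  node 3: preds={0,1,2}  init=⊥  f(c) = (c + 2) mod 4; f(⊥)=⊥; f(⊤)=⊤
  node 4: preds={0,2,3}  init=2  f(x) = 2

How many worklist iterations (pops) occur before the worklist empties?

11

Trace (11 dequeues):
  [1] u=0 | in 2 | out 2 | prev ⊥ | push {}
  [2] u=1 | in 2 | out 0 | prev ⊥ | push {0}
  [3] u=2 | in ⊤ | out ⊤ | prev ⊥ | push {1}
  [4] u=3 | in ⊤ | out ⊤ | prev ⊥ | push {2}
  [5] u=4 | in ⊤ | out 2 | ==
  [6] u=0 | in ⊤ | out ⊤ | prev 2 | push {3,4}
  [7] u=1 | in ⊤ | out ⊤ | prev 0 | push {0}
  [8] u=2 | in ⊤ | out ⊤ | ==
  [9] u=3 | in ⊤ | out ⊤ | ==
  [10] u=4 | in ⊤ | out 2 | ==
  [11] u=0 | in ⊤ | out ⊤ | ==

Converged values:
  [0] ⊤
  [1] ⊤
  [2] ⊤
  [3] ⊤
  [4] 2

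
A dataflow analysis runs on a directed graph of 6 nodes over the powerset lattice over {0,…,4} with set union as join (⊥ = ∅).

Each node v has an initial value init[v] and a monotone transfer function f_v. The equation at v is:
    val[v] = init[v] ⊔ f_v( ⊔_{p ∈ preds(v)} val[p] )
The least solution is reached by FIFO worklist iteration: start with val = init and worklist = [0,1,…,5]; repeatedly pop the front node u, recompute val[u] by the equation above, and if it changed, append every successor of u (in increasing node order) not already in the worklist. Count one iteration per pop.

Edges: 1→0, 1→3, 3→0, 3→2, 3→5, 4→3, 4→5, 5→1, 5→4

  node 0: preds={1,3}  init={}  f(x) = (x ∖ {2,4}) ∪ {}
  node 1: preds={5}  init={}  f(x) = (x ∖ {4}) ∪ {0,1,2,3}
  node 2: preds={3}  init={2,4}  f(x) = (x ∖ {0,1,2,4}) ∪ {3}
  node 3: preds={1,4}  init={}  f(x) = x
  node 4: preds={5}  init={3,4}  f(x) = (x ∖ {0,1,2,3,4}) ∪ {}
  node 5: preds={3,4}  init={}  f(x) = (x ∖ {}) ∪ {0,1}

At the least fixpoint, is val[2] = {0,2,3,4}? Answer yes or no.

no

Iteration log — 10 steps:
  step 1. node 0  ⊔preds={}  new={}  stable
  step 2. node 1  ⊔preds={}  new={0,1,2,3}  old={}  +wl: 0
  step 3. node 2  ⊔preds={}  new={2,3,4}  old={2,4}  +wl: 
  step 4. node 3  ⊔preds={0,1,2,3,4}  new={0,1,2,3,4}  old={}  +wl: 2
  step 5. node 4  ⊔preds={}  new={3,4}  stable
  step 6. node 5  ⊔preds={0,1,2,3,4}  new={0,1,2,3,4}  old={}  +wl: 1,4
  step 7. node 0  ⊔preds={0,1,2,3,4}  new={0,1,3}  old={}  +wl: 
  step 8. node 2  ⊔preds={0,1,2,3,4}  new={2,3,4}  stable
  step 9. node 1  ⊔preds={0,1,2,3,4}  new={0,1,2,3}  stable
  step 10. node 4  ⊔preds={0,1,2,3,4}  new={3,4}  stable

Least fixpoint reached:
  node 0: {0,1,3}
  node 1: {0,1,2,3}
  node 2: {2,3,4}
  node 3: {0,1,2,3,4}
  node 4: {3,4}
  node 5: {0,1,2,3,4}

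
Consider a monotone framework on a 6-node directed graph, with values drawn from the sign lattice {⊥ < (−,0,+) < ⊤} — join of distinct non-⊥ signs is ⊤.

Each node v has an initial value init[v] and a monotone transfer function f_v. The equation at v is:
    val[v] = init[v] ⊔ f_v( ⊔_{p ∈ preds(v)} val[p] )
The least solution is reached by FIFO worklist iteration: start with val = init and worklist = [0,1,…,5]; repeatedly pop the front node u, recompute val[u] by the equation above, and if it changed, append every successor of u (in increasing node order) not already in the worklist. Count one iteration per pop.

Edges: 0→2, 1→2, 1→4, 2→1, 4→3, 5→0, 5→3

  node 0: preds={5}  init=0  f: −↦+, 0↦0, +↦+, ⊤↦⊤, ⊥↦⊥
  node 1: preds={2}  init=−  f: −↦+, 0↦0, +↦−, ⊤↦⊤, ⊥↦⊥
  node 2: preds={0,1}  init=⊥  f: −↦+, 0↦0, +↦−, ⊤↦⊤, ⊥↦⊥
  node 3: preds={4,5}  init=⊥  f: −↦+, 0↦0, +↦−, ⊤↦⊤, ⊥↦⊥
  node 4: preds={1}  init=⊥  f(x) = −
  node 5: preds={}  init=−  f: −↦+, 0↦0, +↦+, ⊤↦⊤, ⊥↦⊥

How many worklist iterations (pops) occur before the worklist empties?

Worklist (10 pops):
  #1 pop 0: in=− → ⊤ (was 0); enqueue []
  #2 pop 1: in=⊥ → − (no change)
  #3 pop 2: in=⊤ → ⊤ (was ⊥); enqueue [1]
  #4 pop 3: in=− → + (was ⊥); enqueue []
  #5 pop 4: in=− → − (was ⊥); enqueue [3]
  #6 pop 5: in=⊥ → − (no change)
  #7 pop 1: in=⊤ → ⊤ (was −); enqueue [2,4]
  #8 pop 3: in=− → + (no change)
  #9 pop 2: in=⊤ → ⊤ (no change)
  #10 pop 4: in=⊤ → − (no change)

Fixpoint:
  val[0] = ⊤
  val[1] = ⊤
  val[2] = ⊤
  val[3] = +
  val[4] = −
  val[5] = −

10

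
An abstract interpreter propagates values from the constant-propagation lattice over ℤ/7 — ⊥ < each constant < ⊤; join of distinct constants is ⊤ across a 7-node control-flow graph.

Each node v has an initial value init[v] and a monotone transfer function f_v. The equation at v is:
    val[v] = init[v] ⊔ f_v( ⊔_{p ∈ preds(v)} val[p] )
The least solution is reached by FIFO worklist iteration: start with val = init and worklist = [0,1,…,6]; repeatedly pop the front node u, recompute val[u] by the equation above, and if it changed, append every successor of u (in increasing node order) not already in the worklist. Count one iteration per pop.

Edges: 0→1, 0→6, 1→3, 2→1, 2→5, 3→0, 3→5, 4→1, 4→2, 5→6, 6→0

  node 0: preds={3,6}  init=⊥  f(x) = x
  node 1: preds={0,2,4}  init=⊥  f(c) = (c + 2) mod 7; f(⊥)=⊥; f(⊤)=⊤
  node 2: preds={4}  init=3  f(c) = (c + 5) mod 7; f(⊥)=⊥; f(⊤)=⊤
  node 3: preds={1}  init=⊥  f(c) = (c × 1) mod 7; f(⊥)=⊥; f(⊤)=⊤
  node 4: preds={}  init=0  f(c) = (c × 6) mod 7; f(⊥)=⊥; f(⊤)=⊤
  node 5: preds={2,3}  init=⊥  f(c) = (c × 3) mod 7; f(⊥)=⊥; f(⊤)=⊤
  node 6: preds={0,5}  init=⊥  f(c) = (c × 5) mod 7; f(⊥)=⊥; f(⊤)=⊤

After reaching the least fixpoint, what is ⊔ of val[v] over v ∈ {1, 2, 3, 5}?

Worklist (11 pops):
  #1 pop 0: in=⊥ → ⊥ (no change)
  #2 pop 1: in=⊤ → ⊤ (was ⊥); enqueue []
  #3 pop 2: in=0 → ⊤ (was 3); enqueue [1]
  #4 pop 3: in=⊤ → ⊤ (was ⊥); enqueue [0]
  #5 pop 4: in=⊥ → 0 (no change)
  #6 pop 5: in=⊤ → ⊤ (was ⊥); enqueue []
  #7 pop 6: in=⊤ → ⊤ (was ⊥); enqueue []
  #8 pop 1: in=⊤ → ⊤ (no change)
  #9 pop 0: in=⊤ → ⊤ (was ⊥); enqueue [1,6]
  #10 pop 1: in=⊤ → ⊤ (no change)
  #11 pop 6: in=⊤ → ⊤ (no change)

Fixpoint:
  val[0] = ⊤
  val[1] = ⊤
  val[2] = ⊤
  val[3] = ⊤
  val[4] = 0
  val[5] = ⊤
  val[6] = ⊤

⊤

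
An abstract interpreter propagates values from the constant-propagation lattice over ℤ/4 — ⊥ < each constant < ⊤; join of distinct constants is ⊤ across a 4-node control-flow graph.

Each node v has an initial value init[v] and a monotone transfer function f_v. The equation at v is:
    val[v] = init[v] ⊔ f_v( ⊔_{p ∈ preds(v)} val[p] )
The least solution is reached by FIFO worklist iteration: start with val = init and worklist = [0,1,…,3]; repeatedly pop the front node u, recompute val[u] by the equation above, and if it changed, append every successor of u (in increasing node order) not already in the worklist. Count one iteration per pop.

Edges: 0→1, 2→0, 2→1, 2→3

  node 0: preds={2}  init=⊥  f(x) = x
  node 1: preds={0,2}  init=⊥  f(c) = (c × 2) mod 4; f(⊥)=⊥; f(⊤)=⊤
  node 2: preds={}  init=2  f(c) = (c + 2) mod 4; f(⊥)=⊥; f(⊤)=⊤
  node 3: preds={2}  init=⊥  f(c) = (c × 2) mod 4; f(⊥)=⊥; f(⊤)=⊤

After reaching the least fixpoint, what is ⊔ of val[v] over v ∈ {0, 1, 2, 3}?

⊤

Trace (4 dequeues):
  [1] u=0 | in 2 | out 2 | prev ⊥ | push {}
  [2] u=1 | in 2 | out 0 | prev ⊥ | push {}
  [3] u=2 | in ⊥ | out 2 | ==
  [4] u=3 | in 2 | out 0 | prev ⊥ | push {}

Converged values:
  [0] 2
  [1] 0
  [2] 2
  [3] 0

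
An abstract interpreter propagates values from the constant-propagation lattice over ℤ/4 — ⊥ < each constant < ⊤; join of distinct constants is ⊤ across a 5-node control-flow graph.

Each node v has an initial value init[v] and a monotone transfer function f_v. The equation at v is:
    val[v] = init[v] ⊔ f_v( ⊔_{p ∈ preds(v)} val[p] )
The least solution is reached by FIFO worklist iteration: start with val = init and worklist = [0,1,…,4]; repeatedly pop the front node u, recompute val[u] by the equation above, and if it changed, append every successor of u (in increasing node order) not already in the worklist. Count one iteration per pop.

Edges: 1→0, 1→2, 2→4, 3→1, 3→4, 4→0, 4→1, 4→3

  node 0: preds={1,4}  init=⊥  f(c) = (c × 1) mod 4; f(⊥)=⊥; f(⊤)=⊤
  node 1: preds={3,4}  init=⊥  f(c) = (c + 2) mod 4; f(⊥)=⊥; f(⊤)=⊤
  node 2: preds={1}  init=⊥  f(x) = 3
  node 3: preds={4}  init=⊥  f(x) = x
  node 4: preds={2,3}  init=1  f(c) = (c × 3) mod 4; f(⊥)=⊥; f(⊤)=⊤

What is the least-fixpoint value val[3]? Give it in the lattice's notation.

⊤

Trace (12 dequeues):
  [1] u=0 | in 1 | out 1 | prev ⊥ | push {}
  [2] u=1 | in 1 | out 3 | prev ⊥ | push {0}
  [3] u=2 | in 3 | out 3 | prev ⊥ | push {}
  [4] u=3 | in 1 | out 1 | prev ⊥ | push {1}
  [5] u=4 | in ⊤ | out ⊤ | prev 1 | push {3}
  [6] u=0 | in ⊤ | out ⊤ | prev 1 | push {}
  [7] u=1 | in ⊤ | out ⊤ | prev 3 | push {0,2}
  [8] u=3 | in ⊤ | out ⊤ | prev 1 | push {1,4}
  [9] u=0 | in ⊤ | out ⊤ | ==
  [10] u=2 | in ⊤ | out 3 | ==
  [11] u=1 | in ⊤ | out ⊤ | ==
  [12] u=4 | in ⊤ | out ⊤ | ==

Converged values:
  [0] ⊤
  [1] ⊤
  [2] 3
  [3] ⊤
  [4] ⊤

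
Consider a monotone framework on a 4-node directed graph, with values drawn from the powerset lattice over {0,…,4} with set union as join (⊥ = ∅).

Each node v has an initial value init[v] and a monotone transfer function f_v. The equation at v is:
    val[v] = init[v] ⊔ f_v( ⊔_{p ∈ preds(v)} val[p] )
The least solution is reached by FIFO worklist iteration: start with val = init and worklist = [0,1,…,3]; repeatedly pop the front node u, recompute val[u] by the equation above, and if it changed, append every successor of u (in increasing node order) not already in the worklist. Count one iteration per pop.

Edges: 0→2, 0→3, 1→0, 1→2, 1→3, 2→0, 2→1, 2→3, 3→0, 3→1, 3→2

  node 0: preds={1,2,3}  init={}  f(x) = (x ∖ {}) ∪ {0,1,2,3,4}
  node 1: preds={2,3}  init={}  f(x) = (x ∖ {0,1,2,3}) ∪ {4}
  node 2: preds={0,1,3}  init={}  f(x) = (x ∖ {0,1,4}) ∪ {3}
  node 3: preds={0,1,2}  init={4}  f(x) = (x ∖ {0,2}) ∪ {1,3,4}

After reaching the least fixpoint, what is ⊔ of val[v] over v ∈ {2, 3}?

Iteration log — 7 steps:
  step 1. node 0  ⊔preds={4}  new={0,1,2,3,4}  old={}  +wl: 
  step 2. node 1  ⊔preds={4}  new={4}  old={}  +wl: 0
  step 3. node 2  ⊔preds={0,1,2,3,4}  new={2,3}  old={}  +wl: 1
  step 4. node 3  ⊔preds={0,1,2,3,4}  new={1,3,4}  old={4}  +wl: 2
  step 5. node 0  ⊔preds={1,2,3,4}  new={0,1,2,3,4}  stable
  step 6. node 1  ⊔preds={1,2,3,4}  new={4}  stable
  step 7. node 2  ⊔preds={0,1,2,3,4}  new={2,3}  stable

Least fixpoint reached:
  node 0: {0,1,2,3,4}
  node 1: {4}
  node 2: {2,3}
  node 3: {1,3,4}

{1,2,3,4}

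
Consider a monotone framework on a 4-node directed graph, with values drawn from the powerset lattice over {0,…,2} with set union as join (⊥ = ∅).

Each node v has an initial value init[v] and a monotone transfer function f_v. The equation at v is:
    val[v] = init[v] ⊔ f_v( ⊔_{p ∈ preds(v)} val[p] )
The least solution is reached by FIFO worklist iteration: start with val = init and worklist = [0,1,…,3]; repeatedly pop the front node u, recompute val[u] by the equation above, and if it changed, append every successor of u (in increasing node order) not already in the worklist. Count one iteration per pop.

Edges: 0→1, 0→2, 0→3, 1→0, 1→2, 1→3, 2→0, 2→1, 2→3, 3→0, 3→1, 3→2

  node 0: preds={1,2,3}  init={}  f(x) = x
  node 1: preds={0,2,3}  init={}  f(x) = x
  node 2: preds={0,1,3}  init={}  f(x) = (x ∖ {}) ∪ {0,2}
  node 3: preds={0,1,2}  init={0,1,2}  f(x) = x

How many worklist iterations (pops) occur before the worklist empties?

Worklist (6 pops):
  #1 pop 0: in={0,1,2} → {0,1,2} (was {}); enqueue []
  #2 pop 1: in={0,1,2} → {0,1,2} (was {}); enqueue [0]
  #3 pop 2: in={0,1,2} → {0,1,2} (was {}); enqueue [1]
  #4 pop 3: in={0,1,2} → {0,1,2} (no change)
  #5 pop 0: in={0,1,2} → {0,1,2} (no change)
  #6 pop 1: in={0,1,2} → {0,1,2} (no change)

Fixpoint:
  val[0] = {0,1,2}
  val[1] = {0,1,2}
  val[2] = {0,1,2}
  val[3] = {0,1,2}

6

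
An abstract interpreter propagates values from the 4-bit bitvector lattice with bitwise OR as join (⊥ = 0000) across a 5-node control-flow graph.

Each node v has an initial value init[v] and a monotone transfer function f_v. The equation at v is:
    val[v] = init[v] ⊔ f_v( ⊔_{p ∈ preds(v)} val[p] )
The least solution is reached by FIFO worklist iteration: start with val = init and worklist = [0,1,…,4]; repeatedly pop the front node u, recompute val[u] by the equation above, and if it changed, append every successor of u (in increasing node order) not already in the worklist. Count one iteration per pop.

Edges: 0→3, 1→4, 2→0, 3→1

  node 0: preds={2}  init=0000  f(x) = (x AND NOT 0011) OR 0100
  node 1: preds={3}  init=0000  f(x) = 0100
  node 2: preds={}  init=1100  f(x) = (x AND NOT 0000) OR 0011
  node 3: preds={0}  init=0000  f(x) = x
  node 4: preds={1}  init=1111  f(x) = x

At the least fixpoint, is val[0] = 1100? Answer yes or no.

Worklist (7 pops):
  #1 pop 0: in=1100 → 1100 (was 0000); enqueue []
  #2 pop 1: in=0000 → 0100 (was 0000); enqueue []
  #3 pop 2: in=0000 → 1111 (was 1100); enqueue [0]
  #4 pop 3: in=1100 → 1100 (was 0000); enqueue [1]
  #5 pop 4: in=0100 → 1111 (no change)
  #6 pop 0: in=1111 → 1100 (no change)
  #7 pop 1: in=1100 → 0100 (no change)

Fixpoint:
  val[0] = 1100
  val[1] = 0100
  val[2] = 1111
  val[3] = 1100
  val[4] = 1111

yes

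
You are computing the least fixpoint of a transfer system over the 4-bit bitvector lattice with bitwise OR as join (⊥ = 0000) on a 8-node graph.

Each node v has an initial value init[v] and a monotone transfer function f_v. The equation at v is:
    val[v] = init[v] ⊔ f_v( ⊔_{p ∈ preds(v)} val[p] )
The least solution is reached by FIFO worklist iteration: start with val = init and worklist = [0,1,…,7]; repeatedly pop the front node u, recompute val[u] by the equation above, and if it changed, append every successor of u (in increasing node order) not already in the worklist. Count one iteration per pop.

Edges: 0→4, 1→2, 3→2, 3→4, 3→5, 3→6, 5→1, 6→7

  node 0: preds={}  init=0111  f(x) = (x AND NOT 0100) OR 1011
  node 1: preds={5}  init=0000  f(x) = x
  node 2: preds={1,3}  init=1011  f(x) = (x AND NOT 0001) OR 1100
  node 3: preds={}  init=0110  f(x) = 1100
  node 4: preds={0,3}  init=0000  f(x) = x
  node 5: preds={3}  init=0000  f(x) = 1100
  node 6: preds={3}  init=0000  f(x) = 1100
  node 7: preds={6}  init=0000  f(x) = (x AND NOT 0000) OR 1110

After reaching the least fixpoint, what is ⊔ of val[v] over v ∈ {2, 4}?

Worklist (11 pops):
  #1 pop 0: in=0000 → 1111 (was 0111); enqueue []
  #2 pop 1: in=0000 → 0000 (no change)
  #3 pop 2: in=0110 → 1111 (was 1011); enqueue []
  #4 pop 3: in=0000 → 1110 (was 0110); enqueue [2]
  #5 pop 4: in=1111 → 1111 (was 0000); enqueue []
  #6 pop 5: in=1110 → 1100 (was 0000); enqueue [1]
  #7 pop 6: in=1110 → 1100 (was 0000); enqueue []
  #8 pop 7: in=1100 → 1110 (was 0000); enqueue []
  #9 pop 2: in=1110 → 1111 (no change)
  #10 pop 1: in=1100 → 1100 (was 0000); enqueue [2]
  #11 pop 2: in=1110 → 1111 (no change)

Fixpoint:
  val[0] = 1111
  val[1] = 1100
  val[2] = 1111
  val[3] = 1110
  val[4] = 1111
  val[5] = 1100
  val[6] = 1100
  val[7] = 1110

1111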